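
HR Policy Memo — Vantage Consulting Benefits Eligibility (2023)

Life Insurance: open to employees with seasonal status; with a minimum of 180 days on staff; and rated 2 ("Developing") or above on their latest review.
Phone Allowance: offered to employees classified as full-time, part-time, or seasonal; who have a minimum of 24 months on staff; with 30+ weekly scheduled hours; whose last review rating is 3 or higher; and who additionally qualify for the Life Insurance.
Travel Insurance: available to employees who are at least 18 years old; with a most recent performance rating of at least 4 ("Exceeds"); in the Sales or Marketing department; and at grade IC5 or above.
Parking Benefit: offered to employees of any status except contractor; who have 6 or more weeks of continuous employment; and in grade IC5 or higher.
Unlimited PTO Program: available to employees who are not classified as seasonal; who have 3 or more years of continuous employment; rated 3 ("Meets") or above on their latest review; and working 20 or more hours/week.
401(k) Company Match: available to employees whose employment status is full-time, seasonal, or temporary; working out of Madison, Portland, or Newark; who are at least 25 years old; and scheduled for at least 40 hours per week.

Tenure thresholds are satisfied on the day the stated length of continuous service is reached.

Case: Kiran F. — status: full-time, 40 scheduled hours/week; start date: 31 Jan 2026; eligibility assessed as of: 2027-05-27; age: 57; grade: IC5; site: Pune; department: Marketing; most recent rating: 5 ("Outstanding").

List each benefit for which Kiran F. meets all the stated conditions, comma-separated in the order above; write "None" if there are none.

Service from 31 Jan 2026 to 2027-05-27: 481 days.
Life Insurance — status full-time ✗ (requires seasonal) → not eligible.
Phone Allowance — status full-time ✓; service 481 days < 24 months (≈720 days) ✗ → not eligible.
Travel Insurance — age 57 ≥ 18 ✓; rating 5 ≥ 4 ✓; dept Marketing ✓; grade IC5 ≥ IC5 ✓ → eligible.
Parking Benefit — status full-time ✓ (not excluded); service 481 days ≥ 6 weeks (≈42 days) ✓; grade IC5 ≥ IC5 ✓ → eligible.
Unlimited PTO Program — status full-time ✓ (not excluded); service 481 days < 3 years (≈1095 days) ✗ → not eligible.
401(k) Company Match — status full-time ✓; site Pune ✗ (not Madison, Portland, or Newark) → not eligible.

Travel Insurance, Parking Benefit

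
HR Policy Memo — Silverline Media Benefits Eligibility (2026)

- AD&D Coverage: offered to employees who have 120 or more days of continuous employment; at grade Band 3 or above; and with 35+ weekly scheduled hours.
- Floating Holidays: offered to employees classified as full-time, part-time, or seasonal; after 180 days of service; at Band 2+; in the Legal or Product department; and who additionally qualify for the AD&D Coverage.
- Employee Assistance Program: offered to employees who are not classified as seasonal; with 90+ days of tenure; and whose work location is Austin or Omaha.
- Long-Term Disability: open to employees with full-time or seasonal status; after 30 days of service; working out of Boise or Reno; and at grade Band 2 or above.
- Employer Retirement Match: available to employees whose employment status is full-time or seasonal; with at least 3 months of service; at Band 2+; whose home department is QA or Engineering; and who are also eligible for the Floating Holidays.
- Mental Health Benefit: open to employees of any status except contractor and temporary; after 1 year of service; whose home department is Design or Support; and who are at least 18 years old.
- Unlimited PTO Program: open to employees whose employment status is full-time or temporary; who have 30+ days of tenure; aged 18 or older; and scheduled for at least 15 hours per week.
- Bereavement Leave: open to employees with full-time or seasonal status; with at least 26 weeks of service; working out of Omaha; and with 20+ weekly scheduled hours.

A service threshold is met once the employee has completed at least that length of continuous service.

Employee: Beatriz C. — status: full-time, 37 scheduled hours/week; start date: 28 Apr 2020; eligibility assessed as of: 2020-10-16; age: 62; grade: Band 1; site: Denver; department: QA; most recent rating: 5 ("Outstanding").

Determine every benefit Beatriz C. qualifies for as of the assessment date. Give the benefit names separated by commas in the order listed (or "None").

Service from 28 Apr 2020 to 2020-10-16: 171 days.
AD&D Coverage — service 171 days ≥ 120 days ✓; grade Band 1 < Band 3 ✗ → not eligible.
Floating Holidays — status full-time ✓; service 171 days < 180 days ✗ → not eligible.
Employee Assistance Program — status full-time ✓ (not excluded); service 171 days ≥ 90 days ✓; site Denver ✗ (not Austin or Omaha) → not eligible.
Long-Term Disability — status full-time ✓; service 171 days ≥ 30 days ✓; site Denver ✗ (not Boise or Reno) → not eligible.
Employer Retirement Match — status full-time ✓; service 171 days ≥ 3 months (≈90 days) ✓; grade Band 1 < Band 2 ✗ → not eligible.
Mental Health Benefit — status full-time ✓ (not excluded); service 171 days < 1 year (≈365 days) ✗ → not eligible.
Unlimited PTO Program — status full-time ✓; service 171 days ≥ 30 days ✓; age 62 ≥ 18 ✓; 37 hrs/wk ≥ 15 ✓ → eligible.
Bereavement Leave — status full-time ✓; service 171 days < 26 weeks (≈182 days) ✗ → not eligible.

Unlimited PTO Program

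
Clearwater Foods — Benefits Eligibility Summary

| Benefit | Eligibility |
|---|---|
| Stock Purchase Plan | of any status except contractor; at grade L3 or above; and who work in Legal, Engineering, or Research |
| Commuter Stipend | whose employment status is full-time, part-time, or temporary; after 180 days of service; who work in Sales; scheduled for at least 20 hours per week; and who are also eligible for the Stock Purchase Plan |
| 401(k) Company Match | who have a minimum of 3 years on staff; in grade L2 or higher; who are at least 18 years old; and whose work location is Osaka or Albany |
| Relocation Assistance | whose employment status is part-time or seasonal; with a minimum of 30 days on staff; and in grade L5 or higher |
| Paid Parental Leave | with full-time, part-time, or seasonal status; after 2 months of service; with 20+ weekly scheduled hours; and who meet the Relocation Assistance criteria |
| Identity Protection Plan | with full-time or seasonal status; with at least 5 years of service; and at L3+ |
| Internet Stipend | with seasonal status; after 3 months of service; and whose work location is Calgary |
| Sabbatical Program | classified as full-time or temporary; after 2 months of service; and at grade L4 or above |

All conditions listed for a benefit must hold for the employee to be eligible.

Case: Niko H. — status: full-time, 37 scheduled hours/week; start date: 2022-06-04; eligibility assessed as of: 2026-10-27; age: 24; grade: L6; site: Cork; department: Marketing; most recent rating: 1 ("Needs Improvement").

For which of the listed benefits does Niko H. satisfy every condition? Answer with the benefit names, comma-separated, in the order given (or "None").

Service from 2022-06-04 to 2026-10-27: 1606 days.
Stock Purchase Plan — status full-time ✓ (not excluded); grade L6 ≥ L3 ✓; dept Marketing ✗ → not eligible.
Commuter Stipend — status full-time ✓; service 1606 days ≥ 180 days ✓; dept Marketing ✗ → not eligible.
401(k) Company Match — service 1606 days ≥ 3 years (≈1095 days) ✓; grade L6 ≥ L2 ✓; age 24 ≥ 18 ✓; site Cork ✗ (not Osaka or Albany) → not eligible.
Relocation Assistance — status full-time ✗ (requires part-time or seasonal) → not eligible.
Paid Parental Leave — status full-time ✓; service 1606 days ≥ 2 months (≈60 days) ✓; 37 hrs/wk ≥ 20 ✓; not eligible for Relocation Assistance ✗ → not eligible.
Identity Protection Plan — status full-time ✓; service 1606 days < 5 years (≈1825 days) ✗ → not eligible.
Internet Stipend — status full-time ✗ (requires seasonal) → not eligible.
Sabbatical Program — status full-time ✓; service 1606 days ≥ 2 months (≈60 days) ✓; grade L6 ≥ L4 ✓ → eligible.

Sabbatical Program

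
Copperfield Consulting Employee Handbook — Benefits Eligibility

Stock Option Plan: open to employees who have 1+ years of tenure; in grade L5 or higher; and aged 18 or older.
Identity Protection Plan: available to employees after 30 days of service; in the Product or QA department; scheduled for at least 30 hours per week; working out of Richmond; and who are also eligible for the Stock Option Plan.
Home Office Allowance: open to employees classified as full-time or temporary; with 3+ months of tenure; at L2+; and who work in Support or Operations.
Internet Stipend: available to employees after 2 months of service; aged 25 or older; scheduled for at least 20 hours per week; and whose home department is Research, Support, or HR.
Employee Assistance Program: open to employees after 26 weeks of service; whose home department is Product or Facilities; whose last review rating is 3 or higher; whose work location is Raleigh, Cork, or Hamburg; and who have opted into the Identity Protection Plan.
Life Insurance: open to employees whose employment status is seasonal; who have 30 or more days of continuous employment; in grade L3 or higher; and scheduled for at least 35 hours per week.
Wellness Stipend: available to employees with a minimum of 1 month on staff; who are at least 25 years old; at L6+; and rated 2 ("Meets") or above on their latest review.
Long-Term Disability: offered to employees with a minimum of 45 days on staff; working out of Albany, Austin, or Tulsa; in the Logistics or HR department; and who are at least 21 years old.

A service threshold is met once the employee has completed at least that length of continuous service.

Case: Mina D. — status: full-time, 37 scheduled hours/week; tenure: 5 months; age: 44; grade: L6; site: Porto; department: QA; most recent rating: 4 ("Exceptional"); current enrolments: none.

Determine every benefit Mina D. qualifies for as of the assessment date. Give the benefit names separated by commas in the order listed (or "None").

Stock Option Plan — service 5 months < 1 year (≈365 days) ✗ → not eligible.
Identity Protection Plan — service 5 months ≥ 30 days ✓; dept QA ✓; 37 hrs/wk ≥ 30 ✓; site Porto ✗ (not Richmond) → not eligible.
Home Office Allowance — status full-time ✓; service 5 months ≥ 3 months ✓; grade L6 ≥ L2 ✓; dept QA ✗ → not eligible.
Internet Stipend — service 5 months ≥ 2 months ✓; age 44 ≥ 25 ✓; 37 hrs/wk ≥ 20 ✓; dept QA ✗ → not eligible.
Employee Assistance Program — service 5 months < 26 weeks (≈182 days) ✗ → not eligible.
Life Insurance — status full-time ✗ (requires seasonal) → not eligible.
Wellness Stipend — service 5 months ≥ 1 month ✓; age 44 ≥ 25 ✓; grade L6 ≥ L6 ✓; rating 4 ≥ 2 ✓ → eligible.
Long-Term Disability — service 5 months ≥ 45 days ✓; site Porto ✗ (not Albany, Austin, or Tulsa) → not eligible.

Wellness Stipend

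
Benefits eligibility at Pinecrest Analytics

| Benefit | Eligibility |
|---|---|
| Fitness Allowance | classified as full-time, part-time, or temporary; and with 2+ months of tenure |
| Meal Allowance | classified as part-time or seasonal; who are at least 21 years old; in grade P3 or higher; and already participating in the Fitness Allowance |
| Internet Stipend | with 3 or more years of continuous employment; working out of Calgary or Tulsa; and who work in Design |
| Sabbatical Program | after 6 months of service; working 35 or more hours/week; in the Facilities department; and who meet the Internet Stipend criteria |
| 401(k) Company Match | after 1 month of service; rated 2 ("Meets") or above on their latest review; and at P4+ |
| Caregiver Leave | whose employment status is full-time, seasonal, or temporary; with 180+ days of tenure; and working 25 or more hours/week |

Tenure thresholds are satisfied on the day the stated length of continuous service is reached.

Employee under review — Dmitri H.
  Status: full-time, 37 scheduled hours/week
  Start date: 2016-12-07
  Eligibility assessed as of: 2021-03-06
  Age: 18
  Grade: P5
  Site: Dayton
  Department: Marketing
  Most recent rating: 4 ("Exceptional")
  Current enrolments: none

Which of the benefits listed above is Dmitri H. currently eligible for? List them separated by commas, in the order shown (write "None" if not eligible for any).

Fitness Allowance, 401(k) Company Match, Caregiver Leave

Service from 2016-12-07 to 2021-03-06: 1550 days.
Fitness Allowance — status full-time ✓; service 1550 days ≥ 2 months (≈60 days) ✓ → eligible.
Meal Allowance — status full-time ✗ (requires part-time or seasonal) → not eligible.
Internet Stipend — service 1550 days ≥ 3 years (≈1095 days) ✓; site Dayton ✗ (not Calgary or Tulsa) → not eligible.
Sabbatical Program — service 1550 days ≥ 6 months (≈180 days) ✓; 37 hrs/wk ≥ 35 ✓; dept Marketing ✗ → not eligible.
401(k) Company Match — service 1550 days ≥ 1 month (≈30 days) ✓; rating 4 ≥ 2 ✓; grade P5 ≥ P4 ✓ → eligible.
Caregiver Leave — status full-time ✓; service 1550 days ≥ 180 days ✓; 37 hrs/wk ≥ 25 ✓ → eligible.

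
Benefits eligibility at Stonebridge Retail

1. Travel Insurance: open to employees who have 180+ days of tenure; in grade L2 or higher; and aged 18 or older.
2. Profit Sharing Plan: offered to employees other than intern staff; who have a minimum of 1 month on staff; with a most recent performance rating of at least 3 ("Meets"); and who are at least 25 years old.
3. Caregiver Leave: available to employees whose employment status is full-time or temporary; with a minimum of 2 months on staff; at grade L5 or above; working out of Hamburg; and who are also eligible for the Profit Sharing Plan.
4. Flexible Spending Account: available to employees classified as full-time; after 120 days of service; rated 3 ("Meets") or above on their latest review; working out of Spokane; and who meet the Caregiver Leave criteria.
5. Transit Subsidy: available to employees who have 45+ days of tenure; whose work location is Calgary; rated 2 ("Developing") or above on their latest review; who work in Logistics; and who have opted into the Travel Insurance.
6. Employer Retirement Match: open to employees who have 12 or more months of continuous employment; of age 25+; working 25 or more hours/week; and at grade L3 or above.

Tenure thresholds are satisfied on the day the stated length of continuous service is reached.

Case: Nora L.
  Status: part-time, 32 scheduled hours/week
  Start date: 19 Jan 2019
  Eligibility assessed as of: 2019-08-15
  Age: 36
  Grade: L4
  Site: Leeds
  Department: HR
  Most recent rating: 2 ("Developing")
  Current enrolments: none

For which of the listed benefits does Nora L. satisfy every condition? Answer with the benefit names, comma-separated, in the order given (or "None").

Travel Insurance

Service from 19 Jan 2019 to 2019-08-15: 208 days.
Travel Insurance — service 208 days ≥ 180 days ✓; grade L4 ≥ L2 ✓; age 36 ≥ 18 ✓ → eligible.
Profit Sharing Plan — status part-time ✓ (not excluded); service 208 days ≥ 1 month (≈30 days) ✓; rating 2 < 3 ✗ → not eligible.
Caregiver Leave — status part-time ✗ (requires full-time or temporary) → not eligible.
Flexible Spending Account — status part-time ✗ (requires full-time) → not eligible.
Transit Subsidy — service 208 days ≥ 45 days ✓; site Leeds ✗ (not Calgary) → not eligible.
Employer Retirement Match — service 208 days < 12 months (≈360 days) ✗ → not eligible.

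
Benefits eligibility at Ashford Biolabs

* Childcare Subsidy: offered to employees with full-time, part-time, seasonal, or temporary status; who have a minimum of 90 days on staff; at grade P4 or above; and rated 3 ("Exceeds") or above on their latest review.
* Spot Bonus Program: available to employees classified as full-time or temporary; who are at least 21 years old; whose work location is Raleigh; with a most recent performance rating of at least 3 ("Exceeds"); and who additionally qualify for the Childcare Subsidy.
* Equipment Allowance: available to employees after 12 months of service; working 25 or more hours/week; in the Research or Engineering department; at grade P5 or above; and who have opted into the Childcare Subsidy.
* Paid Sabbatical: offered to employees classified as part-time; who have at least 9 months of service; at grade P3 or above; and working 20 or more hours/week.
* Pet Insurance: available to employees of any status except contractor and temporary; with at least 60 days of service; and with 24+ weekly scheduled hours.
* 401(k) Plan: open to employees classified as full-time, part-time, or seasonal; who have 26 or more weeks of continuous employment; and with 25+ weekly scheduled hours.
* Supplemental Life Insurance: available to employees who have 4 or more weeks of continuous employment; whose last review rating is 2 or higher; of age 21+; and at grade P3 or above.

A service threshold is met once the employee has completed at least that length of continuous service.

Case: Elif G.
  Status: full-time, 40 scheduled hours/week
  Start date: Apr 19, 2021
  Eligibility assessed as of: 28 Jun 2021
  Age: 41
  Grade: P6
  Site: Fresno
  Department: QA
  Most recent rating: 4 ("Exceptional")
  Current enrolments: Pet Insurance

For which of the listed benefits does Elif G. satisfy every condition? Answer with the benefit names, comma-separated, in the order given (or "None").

Pet Insurance, Supplemental Life Insurance

Service from Apr 19, 2021 to 28 Jun 2021: 70 days.
Childcare Subsidy — status full-time ✓; service 70 days < 90 days ✗ → not eligible.
Spot Bonus Program — status full-time ✓; age 41 ≥ 21 ✓; site Fresno ✗ (not Raleigh) → not eligible.
Equipment Allowance — service 70 days < 12 months (≈360 days) ✗ → not eligible.
Paid Sabbatical — status full-time ✗ (requires part-time) → not eligible.
Pet Insurance — status full-time ✓ (not excluded); service 70 days ≥ 60 days ✓; 40 hrs/wk ≥ 24 ✓ → eligible.
401(k) Plan — status full-time ✓; service 70 days < 26 weeks (≈182 days) ✗ → not eligible.
Supplemental Life Insurance — service 70 days ≥ 4 weeks (≈28 days) ✓; rating 4 ≥ 2 ✓; age 41 ≥ 21 ✓; grade P6 ≥ P3 ✓ → eligible.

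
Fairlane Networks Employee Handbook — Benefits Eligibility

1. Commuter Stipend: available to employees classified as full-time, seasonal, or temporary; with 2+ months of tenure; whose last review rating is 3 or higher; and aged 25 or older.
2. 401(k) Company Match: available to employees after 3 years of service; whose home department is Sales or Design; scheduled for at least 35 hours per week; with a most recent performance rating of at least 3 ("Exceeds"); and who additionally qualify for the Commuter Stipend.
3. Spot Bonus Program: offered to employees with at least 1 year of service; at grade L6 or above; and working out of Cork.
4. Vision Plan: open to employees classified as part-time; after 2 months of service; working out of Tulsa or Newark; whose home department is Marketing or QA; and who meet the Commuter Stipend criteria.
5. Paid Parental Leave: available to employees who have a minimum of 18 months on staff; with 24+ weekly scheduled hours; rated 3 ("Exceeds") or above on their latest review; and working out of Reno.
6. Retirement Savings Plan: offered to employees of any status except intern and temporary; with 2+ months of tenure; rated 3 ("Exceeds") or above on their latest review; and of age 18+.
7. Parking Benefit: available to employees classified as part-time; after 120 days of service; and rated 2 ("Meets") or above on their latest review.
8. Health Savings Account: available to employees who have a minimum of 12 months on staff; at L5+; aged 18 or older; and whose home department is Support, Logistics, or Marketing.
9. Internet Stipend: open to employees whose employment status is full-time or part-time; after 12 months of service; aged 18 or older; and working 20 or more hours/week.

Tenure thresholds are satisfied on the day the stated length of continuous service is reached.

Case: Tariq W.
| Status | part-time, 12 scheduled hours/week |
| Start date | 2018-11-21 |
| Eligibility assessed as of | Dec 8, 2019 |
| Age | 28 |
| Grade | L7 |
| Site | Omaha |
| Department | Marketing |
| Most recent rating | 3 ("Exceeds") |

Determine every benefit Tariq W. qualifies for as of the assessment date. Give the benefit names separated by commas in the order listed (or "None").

Service from 2018-11-21 to Dec 8, 2019: 382 days.
Commuter Stipend — status part-time ✗ (requires full-time, seasonal, or temporary) → not eligible.
401(k) Company Match — service 382 days < 3 years (≈1095 days) ✗ → not eligible.
Spot Bonus Program — service 382 days ≥ 1 year (≈365 days) ✓; grade L7 ≥ L6 ✓; site Omaha ✗ (not Cork) → not eligible.
Vision Plan — status part-time ✓; service 382 days ≥ 2 months (≈60 days) ✓; site Omaha ✗ (not Tulsa or Newark) → not eligible.
Paid Parental Leave — service 382 days < 18 months (≈540 days) ✗ → not eligible.
Retirement Savings Plan — status part-time ✓ (not excluded); service 382 days ≥ 2 months (≈60 days) ✓; rating 3 ≥ 3 ✓; age 28 ≥ 18 ✓ → eligible.
Parking Benefit — status part-time ✓; service 382 days ≥ 120 days ✓; rating 3 ≥ 2 ✓ → eligible.
Health Savings Account — service 382 days ≥ 12 months (≈360 days) ✓; grade L7 ≥ L5 ✓; age 28 ≥ 18 ✓; dept Marketing ✓ → eligible.
Internet Stipend — status part-time ✓; service 382 days ≥ 12 months (≈360 days) ✓; age 28 ≥ 18 ✓; 12 hrs/wk < 20 ✗ → not eligible.

Retirement Savings Plan, Parking Benefit, Health Savings Account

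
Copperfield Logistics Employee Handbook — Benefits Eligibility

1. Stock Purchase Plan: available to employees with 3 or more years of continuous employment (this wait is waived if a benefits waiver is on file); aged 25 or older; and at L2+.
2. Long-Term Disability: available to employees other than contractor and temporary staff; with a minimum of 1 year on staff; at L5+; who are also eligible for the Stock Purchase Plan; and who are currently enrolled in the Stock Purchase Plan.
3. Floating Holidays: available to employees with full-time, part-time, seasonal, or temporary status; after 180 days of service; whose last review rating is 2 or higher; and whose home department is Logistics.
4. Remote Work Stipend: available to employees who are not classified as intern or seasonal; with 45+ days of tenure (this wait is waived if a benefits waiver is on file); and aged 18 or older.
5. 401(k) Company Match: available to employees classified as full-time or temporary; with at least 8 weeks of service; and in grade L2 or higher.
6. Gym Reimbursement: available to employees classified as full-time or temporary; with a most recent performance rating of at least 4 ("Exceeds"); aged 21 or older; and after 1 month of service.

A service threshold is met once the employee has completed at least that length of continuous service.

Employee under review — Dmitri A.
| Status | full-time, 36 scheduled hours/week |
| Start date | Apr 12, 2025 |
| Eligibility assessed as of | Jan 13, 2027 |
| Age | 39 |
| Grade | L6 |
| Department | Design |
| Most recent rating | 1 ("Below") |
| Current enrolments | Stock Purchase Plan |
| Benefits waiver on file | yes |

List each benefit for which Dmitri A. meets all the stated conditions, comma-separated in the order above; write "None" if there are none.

Service from Apr 12, 2025 to Jan 13, 2027: 641 days.
Stock Purchase Plan — benefits waiver on file ✓; age 39 ≥ 25 ✓; grade L6 ≥ L2 ✓ → eligible.
Long-Term Disability — status full-time ✓ (not excluded); service 641 days ≥ 1 year (≈365 days) ✓; grade L6 ≥ L5 ✓; eligible for Stock Purchase Plan ✓; enrolled in Stock Purchase Plan ✓ → eligible.
Floating Holidays — status full-time ✓; service 641 days ≥ 180 days ✓; rating 1 < 2 ✗ → not eligible.
Remote Work Stipend — status full-time ✓ (not excluded); benefits waiver on file ✓; age 39 ≥ 18 ✓ → eligible.
401(k) Company Match — status full-time ✓; service 641 days ≥ 8 weeks (≈56 days) ✓; grade L6 ≥ L2 ✓ → eligible.
Gym Reimbursement — status full-time ✓; rating 1 < 4 ✗ → not eligible.

Stock Purchase Plan, Long-Term Disability, Remote Work Stipend, 401(k) Company Match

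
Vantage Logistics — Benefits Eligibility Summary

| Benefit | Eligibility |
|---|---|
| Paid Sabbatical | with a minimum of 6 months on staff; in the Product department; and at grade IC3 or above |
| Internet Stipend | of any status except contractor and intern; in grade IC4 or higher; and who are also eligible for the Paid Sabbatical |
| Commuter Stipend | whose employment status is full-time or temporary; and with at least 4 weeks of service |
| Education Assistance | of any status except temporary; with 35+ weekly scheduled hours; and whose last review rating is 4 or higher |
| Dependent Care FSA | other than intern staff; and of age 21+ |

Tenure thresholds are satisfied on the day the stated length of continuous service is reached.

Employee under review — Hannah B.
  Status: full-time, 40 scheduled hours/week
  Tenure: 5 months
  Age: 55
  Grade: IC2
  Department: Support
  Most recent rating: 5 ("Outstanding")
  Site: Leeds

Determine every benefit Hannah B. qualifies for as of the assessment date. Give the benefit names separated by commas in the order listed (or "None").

Commuter Stipend, Education Assistance, Dependent Care FSA

Paid Sabbatical — service 5 months < 6 months ✗ → not eligible.
Internet Stipend — status full-time ✓ (not excluded); grade IC2 < IC4 ✗ → not eligible.
Commuter Stipend — status full-time ✓; service 5 months ≥ 4 weeks (≈28 days) ✓ → eligible.
Education Assistance — status full-time ✓ (not excluded); 40 hrs/wk ≥ 35 ✓; rating 5 ≥ 4 ✓ → eligible.
Dependent Care FSA — status full-time ✓ (not excluded); age 55 ≥ 21 ✓ → eligible.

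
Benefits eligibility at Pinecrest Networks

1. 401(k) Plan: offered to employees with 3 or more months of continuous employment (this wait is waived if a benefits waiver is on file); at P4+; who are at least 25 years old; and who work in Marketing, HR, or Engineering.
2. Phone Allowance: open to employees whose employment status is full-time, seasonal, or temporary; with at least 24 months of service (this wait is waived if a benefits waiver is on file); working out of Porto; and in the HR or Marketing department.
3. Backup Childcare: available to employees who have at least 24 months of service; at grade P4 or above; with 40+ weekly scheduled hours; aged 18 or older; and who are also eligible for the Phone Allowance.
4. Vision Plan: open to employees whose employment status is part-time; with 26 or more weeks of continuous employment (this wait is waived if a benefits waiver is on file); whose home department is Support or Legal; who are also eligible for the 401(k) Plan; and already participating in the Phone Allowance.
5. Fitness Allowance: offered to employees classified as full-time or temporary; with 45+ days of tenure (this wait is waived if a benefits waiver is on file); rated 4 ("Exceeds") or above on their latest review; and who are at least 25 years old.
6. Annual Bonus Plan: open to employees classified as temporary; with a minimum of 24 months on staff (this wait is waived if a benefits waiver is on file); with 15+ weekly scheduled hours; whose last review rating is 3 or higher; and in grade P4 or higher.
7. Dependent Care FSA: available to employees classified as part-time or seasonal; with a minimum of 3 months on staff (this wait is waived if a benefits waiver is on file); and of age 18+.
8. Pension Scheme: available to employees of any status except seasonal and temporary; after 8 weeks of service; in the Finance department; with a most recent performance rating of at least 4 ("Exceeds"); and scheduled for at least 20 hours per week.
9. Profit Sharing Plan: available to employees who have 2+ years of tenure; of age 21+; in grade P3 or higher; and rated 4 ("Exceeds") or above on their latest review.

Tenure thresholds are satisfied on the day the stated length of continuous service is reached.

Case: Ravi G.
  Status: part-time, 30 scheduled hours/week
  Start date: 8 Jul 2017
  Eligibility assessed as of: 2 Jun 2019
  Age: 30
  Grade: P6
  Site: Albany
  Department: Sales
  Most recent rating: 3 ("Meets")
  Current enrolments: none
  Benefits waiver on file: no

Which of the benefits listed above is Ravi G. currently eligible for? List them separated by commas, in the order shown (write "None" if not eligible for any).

Dependent Care FSA

Service from 8 Jul 2017 to 2 Jun 2019: 694 days.
401(k) Plan — no waiver, service 694 days ≥ 3 months (≈90 days) ✓; grade P6 ≥ P4 ✓; age 30 ≥ 25 ✓; dept Sales ✗ → not eligible.
Phone Allowance — status part-time ✗ (requires full-time, seasonal, or temporary) → not eligible.
Backup Childcare — service 694 days < 24 months (≈720 days) ✗ → not eligible.
Vision Plan — status part-time ✓; no waiver, service 694 days ≥ 26 weeks (≈182 days) ✓; dept Sales ✗ → not eligible.
Fitness Allowance — status part-time ✗ (requires full-time or temporary) → not eligible.
Annual Bonus Plan — status part-time ✗ (requires temporary) → not eligible.
Dependent Care FSA — status part-time ✓; no waiver, service 694 days ≥ 3 months (≈90 days) ✓; age 30 ≥ 18 ✓ → eligible.
Pension Scheme — status part-time ✓ (not excluded); service 694 days ≥ 8 weeks (≈56 days) ✓; dept Sales ✗ → not eligible.
Profit Sharing Plan — service 694 days < 2 years (≈730 days) ✗ → not eligible.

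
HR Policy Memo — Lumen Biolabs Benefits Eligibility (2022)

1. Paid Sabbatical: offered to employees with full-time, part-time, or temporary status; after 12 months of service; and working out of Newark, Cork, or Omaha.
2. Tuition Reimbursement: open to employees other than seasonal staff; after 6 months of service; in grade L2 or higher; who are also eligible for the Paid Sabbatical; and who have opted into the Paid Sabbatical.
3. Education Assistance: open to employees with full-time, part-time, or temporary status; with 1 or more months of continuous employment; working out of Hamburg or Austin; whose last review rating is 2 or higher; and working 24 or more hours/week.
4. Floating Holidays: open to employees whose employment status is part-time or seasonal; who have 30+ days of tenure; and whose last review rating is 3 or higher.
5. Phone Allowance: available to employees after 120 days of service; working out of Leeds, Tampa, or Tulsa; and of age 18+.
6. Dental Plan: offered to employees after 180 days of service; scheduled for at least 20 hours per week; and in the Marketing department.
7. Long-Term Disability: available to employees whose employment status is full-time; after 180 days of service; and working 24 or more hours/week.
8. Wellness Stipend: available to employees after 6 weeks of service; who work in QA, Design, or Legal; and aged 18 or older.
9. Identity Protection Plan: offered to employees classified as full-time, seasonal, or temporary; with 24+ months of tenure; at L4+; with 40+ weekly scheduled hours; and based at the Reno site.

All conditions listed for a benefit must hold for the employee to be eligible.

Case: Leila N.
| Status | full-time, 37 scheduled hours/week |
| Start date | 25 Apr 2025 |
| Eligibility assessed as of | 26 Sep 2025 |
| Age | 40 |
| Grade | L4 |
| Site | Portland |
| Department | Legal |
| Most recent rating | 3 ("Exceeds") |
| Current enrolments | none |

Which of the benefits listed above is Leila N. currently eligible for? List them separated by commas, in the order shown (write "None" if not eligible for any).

Wellness Stipend

Service from 25 Apr 2025 to 26 Sep 2025: 154 days.
Paid Sabbatical — status full-time ✓; service 154 days < 12 months (≈360 days) ✗ → not eligible.
Tuition Reimbursement — status full-time ✓ (not excluded); service 154 days < 6 months (≈180 days) ✗ → not eligible.
Education Assistance — status full-time ✓; service 154 days ≥ 1 month (≈30 days) ✓; site Portland ✗ (not Hamburg or Austin) → not eligible.
Floating Holidays — status full-time ✗ (requires part-time or seasonal) → not eligible.
Phone Allowance — service 154 days ≥ 120 days ✓; site Portland ✗ (not Leeds, Tampa, or Tulsa) → not eligible.
Dental Plan — service 154 days < 180 days ✗ → not eligible.
Long-Term Disability — status full-time ✓; service 154 days < 180 days ✗ → not eligible.
Wellness Stipend — service 154 days ≥ 6 weeks (≈42 days) ✓; dept Legal ✓; age 40 ≥ 18 ✓ → eligible.
Identity Protection Plan — status full-time ✓; service 154 days < 24 months (≈720 days) ✗ → not eligible.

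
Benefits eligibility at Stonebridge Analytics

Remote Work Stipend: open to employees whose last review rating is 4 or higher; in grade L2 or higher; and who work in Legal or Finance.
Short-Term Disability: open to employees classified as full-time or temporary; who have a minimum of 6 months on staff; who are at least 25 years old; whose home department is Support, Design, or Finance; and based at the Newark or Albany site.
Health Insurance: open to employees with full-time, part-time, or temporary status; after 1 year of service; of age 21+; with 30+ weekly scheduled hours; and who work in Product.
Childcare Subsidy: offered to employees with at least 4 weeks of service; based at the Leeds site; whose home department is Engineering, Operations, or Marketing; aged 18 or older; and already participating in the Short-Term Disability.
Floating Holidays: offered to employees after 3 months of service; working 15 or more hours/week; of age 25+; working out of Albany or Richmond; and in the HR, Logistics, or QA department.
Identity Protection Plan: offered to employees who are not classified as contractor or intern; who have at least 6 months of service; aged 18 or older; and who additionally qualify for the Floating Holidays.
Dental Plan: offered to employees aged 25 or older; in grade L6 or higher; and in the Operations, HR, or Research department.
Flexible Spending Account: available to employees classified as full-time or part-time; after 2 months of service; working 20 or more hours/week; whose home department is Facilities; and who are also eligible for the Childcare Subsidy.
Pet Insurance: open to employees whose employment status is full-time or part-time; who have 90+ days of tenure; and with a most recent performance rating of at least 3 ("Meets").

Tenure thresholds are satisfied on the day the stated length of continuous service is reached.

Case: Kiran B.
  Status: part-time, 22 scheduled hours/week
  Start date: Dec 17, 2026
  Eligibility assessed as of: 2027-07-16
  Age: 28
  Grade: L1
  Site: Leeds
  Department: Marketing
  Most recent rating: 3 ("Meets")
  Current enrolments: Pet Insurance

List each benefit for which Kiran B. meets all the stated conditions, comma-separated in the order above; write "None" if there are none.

Pet Insurance

Service from Dec 17, 2026 to 2027-07-16: 211 days.
Remote Work Stipend — rating 3 < 4 ✗ → not eligible.
Short-Term Disability — status part-time ✗ (requires full-time or temporary) → not eligible.
Health Insurance — status part-time ✓; service 211 days < 1 year (≈365 days) ✗ → not eligible.
Childcare Subsidy — service 211 days ≥ 4 weeks (≈28 days) ✓; site Leeds ✓; dept Marketing ✓; age 28 ≥ 18 ✓; not enrolled in Short-Term Disability ✗ → not eligible.
Floating Holidays — service 211 days ≥ 3 months (≈90 days) ✓; 22 hrs/wk ≥ 15 ✓; age 28 ≥ 25 ✓; site Leeds ✗ (not Albany or Richmond) → not eligible.
Identity Protection Plan — status part-time ✓ (not excluded); service 211 days ≥ 6 months (≈180 days) ✓; age 28 ≥ 18 ✓; not eligible for Floating Holidays ✗ → not eligible.
Dental Plan — age 28 ≥ 25 ✓; grade L1 < L6 ✗ → not eligible.
Flexible Spending Account — status part-time ✓; service 211 days ≥ 2 months (≈60 days) ✓; 22 hrs/wk ≥ 20 ✓; dept Marketing ✗ → not eligible.
Pet Insurance — status part-time ✓; service 211 days ≥ 90 days ✓; rating 3 ≥ 3 ✓ → eligible.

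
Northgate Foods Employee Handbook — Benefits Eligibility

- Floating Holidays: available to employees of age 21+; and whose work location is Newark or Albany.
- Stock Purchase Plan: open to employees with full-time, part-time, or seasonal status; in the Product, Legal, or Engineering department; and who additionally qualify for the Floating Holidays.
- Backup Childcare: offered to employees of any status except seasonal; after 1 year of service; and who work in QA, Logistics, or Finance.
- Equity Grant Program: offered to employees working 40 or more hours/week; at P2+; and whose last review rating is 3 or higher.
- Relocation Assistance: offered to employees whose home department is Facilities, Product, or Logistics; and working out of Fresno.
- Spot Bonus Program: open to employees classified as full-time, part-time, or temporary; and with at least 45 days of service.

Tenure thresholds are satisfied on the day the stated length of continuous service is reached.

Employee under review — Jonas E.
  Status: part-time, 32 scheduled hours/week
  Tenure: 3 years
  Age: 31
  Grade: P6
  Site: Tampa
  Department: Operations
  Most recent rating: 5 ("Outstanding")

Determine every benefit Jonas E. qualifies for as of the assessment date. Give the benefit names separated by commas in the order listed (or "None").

Spot Bonus Program

Floating Holidays — age 31 ≥ 21 ✓; site Tampa ✗ (not Newark or Albany) → not eligible.
Stock Purchase Plan — status part-time ✓; dept Operations ✗ → not eligible.
Backup Childcare — status part-time ✓ (not excluded); service 3 years ≥ 1 year ✓; dept Operations ✗ → not eligible.
Equity Grant Program — 32 hrs/wk < 40 ✗ → not eligible.
Relocation Assistance — dept Operations ✗ → not eligible.
Spot Bonus Program — status part-time ✓; service 3 years ≥ 45 days ✓ → eligible.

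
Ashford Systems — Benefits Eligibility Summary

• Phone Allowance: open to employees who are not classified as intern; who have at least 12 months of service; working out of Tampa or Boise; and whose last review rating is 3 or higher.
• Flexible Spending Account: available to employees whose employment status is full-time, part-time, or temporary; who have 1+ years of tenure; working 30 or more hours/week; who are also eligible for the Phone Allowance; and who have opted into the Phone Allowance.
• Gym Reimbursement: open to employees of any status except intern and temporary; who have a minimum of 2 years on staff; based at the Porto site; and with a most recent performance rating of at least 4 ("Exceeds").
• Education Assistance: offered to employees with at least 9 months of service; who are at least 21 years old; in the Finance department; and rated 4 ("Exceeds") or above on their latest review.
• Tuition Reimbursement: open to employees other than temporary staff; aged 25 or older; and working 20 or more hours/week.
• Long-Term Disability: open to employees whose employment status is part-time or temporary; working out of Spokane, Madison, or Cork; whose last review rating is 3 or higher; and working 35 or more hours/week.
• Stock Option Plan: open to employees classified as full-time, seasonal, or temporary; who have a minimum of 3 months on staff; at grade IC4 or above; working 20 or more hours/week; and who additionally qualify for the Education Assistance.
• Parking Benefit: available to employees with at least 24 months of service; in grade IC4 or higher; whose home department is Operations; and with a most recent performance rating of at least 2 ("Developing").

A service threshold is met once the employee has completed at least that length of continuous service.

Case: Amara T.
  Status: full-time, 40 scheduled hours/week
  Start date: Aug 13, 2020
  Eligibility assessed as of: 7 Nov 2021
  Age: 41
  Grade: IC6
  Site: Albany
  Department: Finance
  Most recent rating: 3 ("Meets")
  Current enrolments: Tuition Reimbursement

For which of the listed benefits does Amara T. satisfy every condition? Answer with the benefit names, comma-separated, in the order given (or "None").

Tuition Reimbursement

Service from Aug 13, 2020 to 7 Nov 2021: 451 days.
Phone Allowance — status full-time ✓ (not excluded); service 451 days ≥ 12 months (≈360 days) ✓; site Albany ✗ (not Tampa or Boise) → not eligible.
Flexible Spending Account — status full-time ✓; service 451 days ≥ 1 year (≈365 days) ✓; 40 hrs/wk ≥ 30 ✓; not eligible for Phone Allowance ✗ → not eligible.
Gym Reimbursement — status full-time ✓ (not excluded); service 451 days < 2 years (≈730 days) ✗ → not eligible.
Education Assistance — service 451 days ≥ 9 months (≈270 days) ✓; age 41 ≥ 21 ✓; dept Finance ✓; rating 3 < 4 ✗ → not eligible.
Tuition Reimbursement — status full-time ✓ (not excluded); age 41 ≥ 25 ✓; 40 hrs/wk ≥ 20 ✓ → eligible.
Long-Term Disability — status full-time ✗ (requires part-time or temporary) → not eligible.
Stock Option Plan — status full-time ✓; service 451 days ≥ 3 months (≈90 days) ✓; grade IC6 ≥ IC4 ✓; 40 hrs/wk ≥ 20 ✓; not eligible for Education Assistance ✗ → not eligible.
Parking Benefit — service 451 days < 24 months (≈720 days) ✗ → not eligible.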